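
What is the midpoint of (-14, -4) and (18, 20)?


Midpoint = ((-14+18)/2, (-4+20)/2) = (2, 8)

(2, 8)


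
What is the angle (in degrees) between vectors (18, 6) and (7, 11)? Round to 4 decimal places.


dot = 18*7 + 6*11 = 192
|u| = 18.9737, |v| = 13.0384
cos(angle) = 0.7761
angle = 39.0939 degrees

39.0939 degrees


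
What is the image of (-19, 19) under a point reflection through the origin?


Reflection through origin: (x, y) -> (-x, -y)
(-19, 19) -> (19, -19)

(19, -19)


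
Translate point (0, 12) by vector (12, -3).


Translation: (x+dx, y+dy) = (0+12, 12+-3) = (12, 9)

(12, 9)


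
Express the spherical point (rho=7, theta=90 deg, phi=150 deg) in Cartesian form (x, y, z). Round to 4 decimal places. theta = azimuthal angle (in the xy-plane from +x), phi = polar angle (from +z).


x = 7 * sin(150) * cos(90) = 0
y = 7 * sin(150) * sin(90) = 3.5
z = 7 * cos(150) = -6.0622

(0, 3.5, -6.0622)


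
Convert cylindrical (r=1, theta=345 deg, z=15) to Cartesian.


x = 1 * cos(345) = 0.9659
y = 1 * sin(345) = -0.2588
z = 15

(0.9659, -0.2588, 15)


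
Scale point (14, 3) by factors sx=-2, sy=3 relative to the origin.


Scaling: (x*sx, y*sy) = (14*-2, 3*3) = (-28, 9)

(-28, 9)


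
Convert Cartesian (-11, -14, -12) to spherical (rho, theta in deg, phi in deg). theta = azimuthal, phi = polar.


rho = sqrt((-11)^2 + (-14)^2 + (-12)^2) = 21.4709
theta = atan2(-14, -11) = 231.8428 deg
phi = acos(-12/21.4709) = 123.9795 deg

rho = 21.4709, theta = 231.8428 deg, phi = 123.9795 deg


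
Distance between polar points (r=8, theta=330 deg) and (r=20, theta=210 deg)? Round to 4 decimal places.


d = sqrt(r1^2 + r2^2 - 2*r1*r2*cos(t2-t1))
d = sqrt(8^2 + 20^2 - 2*8*20*cos(210-330)) = 24.98

24.98


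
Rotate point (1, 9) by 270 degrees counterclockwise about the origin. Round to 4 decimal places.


x' = 1*cos(270) - 9*sin(270) = 9
y' = 1*sin(270) + 9*cos(270) = -1

(9, -1)


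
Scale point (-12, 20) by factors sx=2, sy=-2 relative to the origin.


Scaling: (x*sx, y*sy) = (-12*2, 20*-2) = (-24, -40)

(-24, -40)


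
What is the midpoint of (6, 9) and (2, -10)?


Midpoint = ((6+2)/2, (9+-10)/2) = (4, -0.5)

(4, -0.5)


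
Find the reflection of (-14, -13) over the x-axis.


Reflection across x-axis: (x, y) -> (x, -y)
(-14, -13) -> (-14, 13)

(-14, 13)


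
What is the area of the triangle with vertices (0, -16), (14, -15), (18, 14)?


Area = |x1(y2-y3) + x2(y3-y1) + x3(y1-y2)| / 2
= |0*(-15-14) + 14*(14--16) + 18*(-16--15)| / 2
= 201

201


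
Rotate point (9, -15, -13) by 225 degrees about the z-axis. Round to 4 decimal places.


x' = 9*cos(225) - -15*sin(225) = -16.9706
y' = 9*sin(225) + -15*cos(225) = 4.2426
z' = -13

(-16.9706, 4.2426, -13)


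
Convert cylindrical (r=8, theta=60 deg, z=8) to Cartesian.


x = 8 * cos(60) = 4
y = 8 * sin(60) = 6.9282
z = 8

(4, 6.9282, 8)


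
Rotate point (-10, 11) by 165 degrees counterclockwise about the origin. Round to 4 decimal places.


x' = -10*cos(165) - 11*sin(165) = 6.8122
y' = -10*sin(165) + 11*cos(165) = -13.2134

(6.8122, -13.2134)


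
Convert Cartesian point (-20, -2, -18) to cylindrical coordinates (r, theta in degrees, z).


r = sqrt((-20)^2 + (-2)^2) = 20.0998
theta = atan2(-2, -20) = 185.7106 deg
z = -18

r = 20.0998, theta = 185.7106 deg, z = -18


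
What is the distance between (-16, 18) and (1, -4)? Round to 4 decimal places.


d = sqrt((1--16)^2 + (-4-18)^2) = 27.8029

27.8029


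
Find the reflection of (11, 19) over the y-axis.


Reflection across y-axis: (x, y) -> (-x, y)
(11, 19) -> (-11, 19)

(-11, 19)


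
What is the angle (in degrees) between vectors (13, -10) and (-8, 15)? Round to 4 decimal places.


dot = 13*-8 + -10*15 = -254
|u| = 16.4012, |v| = 17
cos(angle) = -0.911
angle = 155.6411 degrees

155.6411 degrees


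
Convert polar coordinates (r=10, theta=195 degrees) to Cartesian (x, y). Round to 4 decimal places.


x = 10 * cos(195) = -9.6593
y = 10 * sin(195) = -2.5882

(-9.6593, -2.5882)


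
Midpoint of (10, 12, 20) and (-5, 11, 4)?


Midpoint = ((10+-5)/2, (12+11)/2, (20+4)/2) = (2.5, 11.5, 12)

(2.5, 11.5, 12)


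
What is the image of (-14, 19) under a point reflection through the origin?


Reflection through origin: (x, y) -> (-x, -y)
(-14, 19) -> (14, -19)

(14, -19)


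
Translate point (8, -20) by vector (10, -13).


Translation: (x+dx, y+dy) = (8+10, -20+-13) = (18, -33)

(18, -33)


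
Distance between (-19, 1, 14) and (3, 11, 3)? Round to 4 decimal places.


d = sqrt((3--19)^2 + (11-1)^2 + (3-14)^2) = 26.5518

26.5518


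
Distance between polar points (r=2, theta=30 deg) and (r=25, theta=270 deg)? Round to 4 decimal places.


d = sqrt(r1^2 + r2^2 - 2*r1*r2*cos(t2-t1))
d = sqrt(2^2 + 25^2 - 2*2*25*cos(270-30)) = 26.0576

26.0576


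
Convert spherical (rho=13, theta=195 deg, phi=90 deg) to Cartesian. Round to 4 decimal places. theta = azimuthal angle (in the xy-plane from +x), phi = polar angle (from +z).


x = 13 * sin(90) * cos(195) = -12.557
y = 13 * sin(90) * sin(195) = -3.3646
z = 13 * cos(90) = 0

(-12.557, -3.3646, 0)


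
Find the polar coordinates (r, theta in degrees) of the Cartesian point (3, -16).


r = sqrt(3^2 + (-16)^2) = 16.2788
theta = atan2(-16, 3) = 280.6197 degrees

r = 16.2788, theta = 280.6197 degrees


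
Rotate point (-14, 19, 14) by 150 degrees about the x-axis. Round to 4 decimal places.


x' = -14
y' = 19*cos(150) - 14*sin(150) = -23.4545
z' = 19*sin(150) + 14*cos(150) = -2.6244

(-14, -23.4545, -2.6244)


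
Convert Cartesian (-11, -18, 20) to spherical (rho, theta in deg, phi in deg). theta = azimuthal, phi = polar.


rho = sqrt((-11)^2 + (-18)^2 + 20^2) = 29.0689
theta = atan2(-18, -11) = 238.5704 deg
phi = acos(20/29.0689) = 46.5263 deg

rho = 29.0689, theta = 238.5704 deg, phi = 46.5263 deg


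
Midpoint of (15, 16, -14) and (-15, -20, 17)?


Midpoint = ((15+-15)/2, (16+-20)/2, (-14+17)/2) = (0, -2, 1.5)

(0, -2, 1.5)


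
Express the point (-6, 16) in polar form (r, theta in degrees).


r = sqrt((-6)^2 + 16^2) = 17.088
theta = atan2(16, -6) = 110.556 degrees

r = 17.088, theta = 110.556 degrees


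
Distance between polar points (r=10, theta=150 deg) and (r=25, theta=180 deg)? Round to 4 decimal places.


d = sqrt(r1^2 + r2^2 - 2*r1*r2*cos(t2-t1))
d = sqrt(10^2 + 25^2 - 2*10*25*cos(180-150)) = 17.0876

17.0876


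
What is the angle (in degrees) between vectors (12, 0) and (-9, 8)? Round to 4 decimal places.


dot = 12*-9 + 0*8 = -108
|u| = 12, |v| = 12.0416
cos(angle) = -0.7474
angle = 138.3665 degrees

138.3665 degrees


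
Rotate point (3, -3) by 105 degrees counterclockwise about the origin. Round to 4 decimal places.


x' = 3*cos(105) - -3*sin(105) = 2.1213
y' = 3*sin(105) + -3*cos(105) = 3.6742

(2.1213, 3.6742)


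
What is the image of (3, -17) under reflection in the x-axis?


Reflection across x-axis: (x, y) -> (x, -y)
(3, -17) -> (3, 17)

(3, 17)


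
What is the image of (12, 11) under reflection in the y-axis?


Reflection across y-axis: (x, y) -> (-x, y)
(12, 11) -> (-12, 11)

(-12, 11)


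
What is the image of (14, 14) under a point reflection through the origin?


Reflection through origin: (x, y) -> (-x, -y)
(14, 14) -> (-14, -14)

(-14, -14)


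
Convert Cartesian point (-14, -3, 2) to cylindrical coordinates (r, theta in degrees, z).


r = sqrt((-14)^2 + (-3)^2) = 14.3178
theta = atan2(-3, -14) = 192.0948 deg
z = 2

r = 14.3178, theta = 192.0948 deg, z = 2


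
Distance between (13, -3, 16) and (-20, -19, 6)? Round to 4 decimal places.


d = sqrt((-20-13)^2 + (-19--3)^2 + (6-16)^2) = 38.0132

38.0132


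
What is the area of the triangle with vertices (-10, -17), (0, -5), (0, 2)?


Area = |x1(y2-y3) + x2(y3-y1) + x3(y1-y2)| / 2
= |-10*(-5-2) + 0*(2--17) + 0*(-17--5)| / 2
= 35

35


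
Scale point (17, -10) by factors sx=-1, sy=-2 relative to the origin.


Scaling: (x*sx, y*sy) = (17*-1, -10*-2) = (-17, 20)

(-17, 20)


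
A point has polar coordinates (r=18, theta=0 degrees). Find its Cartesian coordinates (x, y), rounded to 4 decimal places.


x = 18 * cos(0) = 18
y = 18 * sin(0) = 0

(18, 0)


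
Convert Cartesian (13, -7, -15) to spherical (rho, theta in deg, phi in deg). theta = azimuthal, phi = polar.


rho = sqrt(13^2 + (-7)^2 + (-15)^2) = 21.0476
theta = atan2(-7, 13) = 331.6992 deg
phi = acos(-15/21.0476) = 135.4527 deg

rho = 21.0476, theta = 331.6992 deg, phi = 135.4527 deg


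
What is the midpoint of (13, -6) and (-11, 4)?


Midpoint = ((13+-11)/2, (-6+4)/2) = (1, -1)

(1, -1)


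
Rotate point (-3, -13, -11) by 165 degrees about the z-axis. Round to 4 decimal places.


x' = -3*cos(165) - -13*sin(165) = 6.2624
y' = -3*sin(165) + -13*cos(165) = 11.7806
z' = -11

(6.2624, 11.7806, -11)


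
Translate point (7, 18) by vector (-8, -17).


Translation: (x+dx, y+dy) = (7+-8, 18+-17) = (-1, 1)

(-1, 1)


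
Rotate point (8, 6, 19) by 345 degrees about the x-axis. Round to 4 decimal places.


x' = 8
y' = 6*cos(345) - 19*sin(345) = 10.7131
z' = 6*sin(345) + 19*cos(345) = 16.7997

(8, 10.7131, 16.7997)


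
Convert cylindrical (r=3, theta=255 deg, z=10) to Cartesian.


x = 3 * cos(255) = -0.7765
y = 3 * sin(255) = -2.8978
z = 10

(-0.7765, -2.8978, 10)


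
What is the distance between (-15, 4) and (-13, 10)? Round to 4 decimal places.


d = sqrt((-13--15)^2 + (10-4)^2) = 6.3246

6.3246


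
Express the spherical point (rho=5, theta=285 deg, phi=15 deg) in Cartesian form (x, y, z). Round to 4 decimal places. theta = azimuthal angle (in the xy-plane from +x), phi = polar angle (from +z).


x = 5 * sin(15) * cos(285) = 0.3349
y = 5 * sin(15) * sin(285) = -1.25
z = 5 * cos(15) = 4.8296

(0.3349, -1.25, 4.8296)


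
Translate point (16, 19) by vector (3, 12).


Translation: (x+dx, y+dy) = (16+3, 19+12) = (19, 31)

(19, 31)


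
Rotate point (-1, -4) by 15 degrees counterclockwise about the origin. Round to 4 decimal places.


x' = -1*cos(15) - -4*sin(15) = 0.0694
y' = -1*sin(15) + -4*cos(15) = -4.1225

(0.0694, -4.1225)


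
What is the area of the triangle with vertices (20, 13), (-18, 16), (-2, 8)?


Area = |x1(y2-y3) + x2(y3-y1) + x3(y1-y2)| / 2
= |20*(16-8) + -18*(8-13) + -2*(13-16)| / 2
= 128

128


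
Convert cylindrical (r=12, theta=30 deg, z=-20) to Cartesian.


x = 12 * cos(30) = 10.3923
y = 12 * sin(30) = 6
z = -20

(10.3923, 6, -20)


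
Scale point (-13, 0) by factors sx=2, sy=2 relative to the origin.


Scaling: (x*sx, y*sy) = (-13*2, 0*2) = (-26, 0)

(-26, 0)


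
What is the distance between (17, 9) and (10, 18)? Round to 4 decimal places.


d = sqrt((10-17)^2 + (18-9)^2) = 11.4018

11.4018


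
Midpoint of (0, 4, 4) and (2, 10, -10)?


Midpoint = ((0+2)/2, (4+10)/2, (4+-10)/2) = (1, 7, -3)

(1, 7, -3)


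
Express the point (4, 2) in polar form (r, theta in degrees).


r = sqrt(4^2 + 2^2) = 4.4721
theta = atan2(2, 4) = 26.5651 degrees

r = 4.4721, theta = 26.5651 degrees


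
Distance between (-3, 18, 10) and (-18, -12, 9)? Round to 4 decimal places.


d = sqrt((-18--3)^2 + (-12-18)^2 + (9-10)^2) = 33.5559

33.5559


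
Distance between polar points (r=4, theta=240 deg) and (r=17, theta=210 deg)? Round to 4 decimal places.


d = sqrt(r1^2 + r2^2 - 2*r1*r2*cos(t2-t1))
d = sqrt(4^2 + 17^2 - 2*4*17*cos(210-240)) = 13.6829

13.6829


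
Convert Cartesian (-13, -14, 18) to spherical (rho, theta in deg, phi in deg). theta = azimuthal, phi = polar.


rho = sqrt((-13)^2 + (-14)^2 + 18^2) = 26.2488
theta = atan2(-14, -13) = 227.1211 deg
phi = acos(18/26.2488) = 46.7057 deg

rho = 26.2488, theta = 227.1211 deg, phi = 46.7057 deg


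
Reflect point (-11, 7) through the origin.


Reflection through origin: (x, y) -> (-x, -y)
(-11, 7) -> (11, -7)

(11, -7)


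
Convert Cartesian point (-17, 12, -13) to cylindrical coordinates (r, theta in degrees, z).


r = sqrt((-17)^2 + 12^2) = 20.8087
theta = atan2(12, -17) = 144.7824 deg
z = -13

r = 20.8087, theta = 144.7824 deg, z = -13


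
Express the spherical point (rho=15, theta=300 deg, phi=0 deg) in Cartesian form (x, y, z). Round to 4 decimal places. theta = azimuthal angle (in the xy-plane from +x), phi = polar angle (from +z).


x = 15 * sin(0) * cos(300) = 0
y = 15 * sin(0) * sin(300) = 0
z = 15 * cos(0) = 15

(0, 0, 15)


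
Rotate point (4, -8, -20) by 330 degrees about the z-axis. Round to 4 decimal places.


x' = 4*cos(330) - -8*sin(330) = -0.5359
y' = 4*sin(330) + -8*cos(330) = -8.9282
z' = -20

(-0.5359, -8.9282, -20)


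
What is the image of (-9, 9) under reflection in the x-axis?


Reflection across x-axis: (x, y) -> (x, -y)
(-9, 9) -> (-9, -9)

(-9, -9)


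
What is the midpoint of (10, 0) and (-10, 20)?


Midpoint = ((10+-10)/2, (0+20)/2) = (0, 10)

(0, 10)


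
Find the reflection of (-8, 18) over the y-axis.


Reflection across y-axis: (x, y) -> (-x, y)
(-8, 18) -> (8, 18)

(8, 18)


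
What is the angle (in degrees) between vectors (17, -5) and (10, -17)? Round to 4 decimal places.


dot = 17*10 + -5*-17 = 255
|u| = 17.72, |v| = 19.7231
cos(angle) = 0.7296
angle = 43.1449 degrees

43.1449 degrees


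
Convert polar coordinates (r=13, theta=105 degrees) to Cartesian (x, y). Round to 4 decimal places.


x = 13 * cos(105) = -3.3646
y = 13 * sin(105) = 12.557

(-3.3646, 12.557)


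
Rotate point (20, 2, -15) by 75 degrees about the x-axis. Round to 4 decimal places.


x' = 20
y' = 2*cos(75) - -15*sin(75) = 15.0065
z' = 2*sin(75) + -15*cos(75) = -1.9504

(20, 15.0065, -1.9504)


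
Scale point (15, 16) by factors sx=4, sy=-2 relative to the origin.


Scaling: (x*sx, y*sy) = (15*4, 16*-2) = (60, -32)

(60, -32)


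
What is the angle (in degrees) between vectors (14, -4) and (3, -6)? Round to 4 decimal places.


dot = 14*3 + -4*-6 = 66
|u| = 14.5602, |v| = 6.7082
cos(angle) = 0.6757
angle = 47.4896 degrees

47.4896 degrees


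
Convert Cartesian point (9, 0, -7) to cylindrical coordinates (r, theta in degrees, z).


r = sqrt(9^2 + 0^2) = 9
theta = atan2(0, 9) = 0 deg
z = -7

r = 9, theta = 0 deg, z = -7


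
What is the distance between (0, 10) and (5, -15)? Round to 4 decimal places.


d = sqrt((5-0)^2 + (-15-10)^2) = 25.4951

25.4951


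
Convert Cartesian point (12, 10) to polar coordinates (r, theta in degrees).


r = sqrt(12^2 + 10^2) = 15.6205
theta = atan2(10, 12) = 39.8056 degrees

r = 15.6205, theta = 39.8056 degrees


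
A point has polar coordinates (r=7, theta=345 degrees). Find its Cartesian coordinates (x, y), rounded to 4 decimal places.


x = 7 * cos(345) = 6.7615
y = 7 * sin(345) = -1.8117

(6.7615, -1.8117)


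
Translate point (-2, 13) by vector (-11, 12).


Translation: (x+dx, y+dy) = (-2+-11, 13+12) = (-13, 25)

(-13, 25)


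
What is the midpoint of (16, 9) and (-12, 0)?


Midpoint = ((16+-12)/2, (9+0)/2) = (2, 4.5)

(2, 4.5)


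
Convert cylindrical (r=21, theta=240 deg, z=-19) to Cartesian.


x = 21 * cos(240) = -10.5
y = 21 * sin(240) = -18.1865
z = -19

(-10.5, -18.1865, -19)


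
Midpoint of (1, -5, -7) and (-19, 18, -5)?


Midpoint = ((1+-19)/2, (-5+18)/2, (-7+-5)/2) = (-9, 6.5, -6)

(-9, 6.5, -6)


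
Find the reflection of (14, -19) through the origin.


Reflection through origin: (x, y) -> (-x, -y)
(14, -19) -> (-14, 19)

(-14, 19)


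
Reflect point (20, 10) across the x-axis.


Reflection across x-axis: (x, y) -> (x, -y)
(20, 10) -> (20, -10)

(20, -10)


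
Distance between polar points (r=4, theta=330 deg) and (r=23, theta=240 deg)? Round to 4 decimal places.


d = sqrt(r1^2 + r2^2 - 2*r1*r2*cos(t2-t1))
d = sqrt(4^2 + 23^2 - 2*4*23*cos(240-330)) = 23.3452

23.3452


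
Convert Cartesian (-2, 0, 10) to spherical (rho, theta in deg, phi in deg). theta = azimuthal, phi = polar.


rho = sqrt((-2)^2 + 0^2 + 10^2) = 10.198
theta = atan2(0, -2) = 180 deg
phi = acos(10/10.198) = 11.3099 deg

rho = 10.198, theta = 180 deg, phi = 11.3099 deg


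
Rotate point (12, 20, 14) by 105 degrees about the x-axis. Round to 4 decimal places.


x' = 12
y' = 20*cos(105) - 14*sin(105) = -18.6993
z' = 20*sin(105) + 14*cos(105) = 15.695

(12, -18.6993, 15.695)


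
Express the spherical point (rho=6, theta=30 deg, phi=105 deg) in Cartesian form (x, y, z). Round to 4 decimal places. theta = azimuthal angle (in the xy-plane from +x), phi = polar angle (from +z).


x = 6 * sin(105) * cos(30) = 5.0191
y = 6 * sin(105) * sin(30) = 2.8978
z = 6 * cos(105) = -1.5529

(5.0191, 2.8978, -1.5529)


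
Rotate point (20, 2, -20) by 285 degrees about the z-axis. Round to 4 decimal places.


x' = 20*cos(285) - 2*sin(285) = 7.1082
y' = 20*sin(285) + 2*cos(285) = -18.8009
z' = -20

(7.1082, -18.8009, -20)


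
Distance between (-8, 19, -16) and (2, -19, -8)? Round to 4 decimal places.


d = sqrt((2--8)^2 + (-19-19)^2 + (-8--16)^2) = 40.0999

40.0999


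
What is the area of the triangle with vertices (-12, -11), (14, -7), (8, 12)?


Area = |x1(y2-y3) + x2(y3-y1) + x3(y1-y2)| / 2
= |-12*(-7-12) + 14*(12--11) + 8*(-11--7)| / 2
= 259

259


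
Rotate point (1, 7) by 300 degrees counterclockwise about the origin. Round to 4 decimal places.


x' = 1*cos(300) - 7*sin(300) = 6.5622
y' = 1*sin(300) + 7*cos(300) = 2.634

(6.5622, 2.634)


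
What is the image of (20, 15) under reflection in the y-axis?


Reflection across y-axis: (x, y) -> (-x, y)
(20, 15) -> (-20, 15)

(-20, 15)


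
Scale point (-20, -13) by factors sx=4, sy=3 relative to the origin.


Scaling: (x*sx, y*sy) = (-20*4, -13*3) = (-80, -39)

(-80, -39)


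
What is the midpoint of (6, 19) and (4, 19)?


Midpoint = ((6+4)/2, (19+19)/2) = (5, 19)

(5, 19)


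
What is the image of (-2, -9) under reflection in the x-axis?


Reflection across x-axis: (x, y) -> (x, -y)
(-2, -9) -> (-2, 9)

(-2, 9)


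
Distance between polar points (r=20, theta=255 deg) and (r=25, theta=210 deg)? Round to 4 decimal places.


d = sqrt(r1^2 + r2^2 - 2*r1*r2*cos(t2-t1))
d = sqrt(20^2 + 25^2 - 2*20*25*cos(210-255)) = 17.8296

17.8296


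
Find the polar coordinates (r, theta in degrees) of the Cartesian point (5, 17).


r = sqrt(5^2 + 17^2) = 17.72
theta = atan2(17, 5) = 73.6105 degrees

r = 17.72, theta = 73.6105 degrees


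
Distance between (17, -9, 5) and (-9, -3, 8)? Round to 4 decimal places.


d = sqrt((-9-17)^2 + (-3--9)^2 + (8-5)^2) = 26.8514

26.8514


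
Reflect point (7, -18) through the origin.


Reflection through origin: (x, y) -> (-x, -y)
(7, -18) -> (-7, 18)

(-7, 18)


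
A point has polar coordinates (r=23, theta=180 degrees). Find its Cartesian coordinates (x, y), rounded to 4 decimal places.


x = 23 * cos(180) = -23
y = 23 * sin(180) = 0

(-23, 0)


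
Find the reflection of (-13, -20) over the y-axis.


Reflection across y-axis: (x, y) -> (-x, y)
(-13, -20) -> (13, -20)

(13, -20)


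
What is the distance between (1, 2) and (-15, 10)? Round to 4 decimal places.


d = sqrt((-15-1)^2 + (10-2)^2) = 17.8885

17.8885


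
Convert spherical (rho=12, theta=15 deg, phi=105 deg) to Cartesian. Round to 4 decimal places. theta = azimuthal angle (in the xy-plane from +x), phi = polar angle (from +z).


x = 12 * sin(105) * cos(15) = 11.1962
y = 12 * sin(105) * sin(15) = 3
z = 12 * cos(105) = -3.1058

(11.1962, 3, -3.1058)


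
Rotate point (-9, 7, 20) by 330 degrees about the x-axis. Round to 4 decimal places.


x' = -9
y' = 7*cos(330) - 20*sin(330) = 16.0622
z' = 7*sin(330) + 20*cos(330) = 13.8205

(-9, 16.0622, 13.8205)


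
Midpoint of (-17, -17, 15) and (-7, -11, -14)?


Midpoint = ((-17+-7)/2, (-17+-11)/2, (15+-14)/2) = (-12, -14, 0.5)

(-12, -14, 0.5)


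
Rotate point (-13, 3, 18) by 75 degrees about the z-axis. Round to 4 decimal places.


x' = -13*cos(75) - 3*sin(75) = -6.2624
y' = -13*sin(75) + 3*cos(75) = -11.7806
z' = 18

(-6.2624, -11.7806, 18)


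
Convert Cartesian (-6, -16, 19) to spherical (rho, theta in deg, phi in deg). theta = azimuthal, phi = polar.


rho = sqrt((-6)^2 + (-16)^2 + 19^2) = 25.5539
theta = atan2(-16, -6) = 249.444 deg
phi = acos(19/25.5539) = 41.9672 deg

rho = 25.5539, theta = 249.444 deg, phi = 41.9672 deg


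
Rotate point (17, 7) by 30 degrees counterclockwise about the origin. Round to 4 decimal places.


x' = 17*cos(30) - 7*sin(30) = 11.2224
y' = 17*sin(30) + 7*cos(30) = 14.5622

(11.2224, 14.5622)


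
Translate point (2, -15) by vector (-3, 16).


Translation: (x+dx, y+dy) = (2+-3, -15+16) = (-1, 1)

(-1, 1)


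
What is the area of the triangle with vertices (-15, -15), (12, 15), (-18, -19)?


Area = |x1(y2-y3) + x2(y3-y1) + x3(y1-y2)| / 2
= |-15*(15--19) + 12*(-19--15) + -18*(-15-15)| / 2
= 9

9


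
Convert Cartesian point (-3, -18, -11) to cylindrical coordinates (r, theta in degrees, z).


r = sqrt((-3)^2 + (-18)^2) = 18.2483
theta = atan2(-18, -3) = 260.5377 deg
z = -11

r = 18.2483, theta = 260.5377 deg, z = -11


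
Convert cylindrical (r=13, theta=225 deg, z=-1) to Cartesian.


x = 13 * cos(225) = -9.1924
y = 13 * sin(225) = -9.1924
z = -1

(-9.1924, -9.1924, -1)


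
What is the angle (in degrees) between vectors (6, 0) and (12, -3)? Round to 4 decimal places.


dot = 6*12 + 0*-3 = 72
|u| = 6, |v| = 12.3693
cos(angle) = 0.9701
angle = 14.0362 degrees

14.0362 degrees


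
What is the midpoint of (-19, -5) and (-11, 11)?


Midpoint = ((-19+-11)/2, (-5+11)/2) = (-15, 3)

(-15, 3)


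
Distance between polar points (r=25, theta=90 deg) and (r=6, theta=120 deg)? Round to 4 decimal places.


d = sqrt(r1^2 + r2^2 - 2*r1*r2*cos(t2-t1))
d = sqrt(25^2 + 6^2 - 2*25*6*cos(120-90)) = 20.0298

20.0298


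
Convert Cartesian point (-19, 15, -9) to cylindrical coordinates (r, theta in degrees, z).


r = sqrt((-19)^2 + 15^2) = 24.2074
theta = atan2(15, -19) = 141.7098 deg
z = -9

r = 24.2074, theta = 141.7098 deg, z = -9


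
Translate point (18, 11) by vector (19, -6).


Translation: (x+dx, y+dy) = (18+19, 11+-6) = (37, 5)

(37, 5)


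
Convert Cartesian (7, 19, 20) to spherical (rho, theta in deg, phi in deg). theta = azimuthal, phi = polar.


rho = sqrt(7^2 + 19^2 + 20^2) = 28.4605
theta = atan2(19, 7) = 69.7751 deg
phi = acos(20/28.4605) = 45.3537 deg

rho = 28.4605, theta = 69.7751 deg, phi = 45.3537 deg


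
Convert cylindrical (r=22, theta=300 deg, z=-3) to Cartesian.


x = 22 * cos(300) = 11
y = 22 * sin(300) = -19.0526
z = -3

(11, -19.0526, -3)


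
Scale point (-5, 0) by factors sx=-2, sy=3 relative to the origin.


Scaling: (x*sx, y*sy) = (-5*-2, 0*3) = (10, 0)

(10, 0)


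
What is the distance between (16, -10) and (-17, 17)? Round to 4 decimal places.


d = sqrt((-17-16)^2 + (17--10)^2) = 42.638

42.638


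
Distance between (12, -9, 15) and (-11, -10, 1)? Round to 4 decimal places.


d = sqrt((-11-12)^2 + (-10--9)^2 + (1-15)^2) = 26.9444

26.9444


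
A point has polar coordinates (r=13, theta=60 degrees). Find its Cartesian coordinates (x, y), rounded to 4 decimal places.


x = 13 * cos(60) = 6.5
y = 13 * sin(60) = 11.2583

(6.5, 11.2583)


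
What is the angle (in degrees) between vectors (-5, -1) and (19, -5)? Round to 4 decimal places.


dot = -5*19 + -1*-5 = -90
|u| = 5.099, |v| = 19.6469
cos(angle) = -0.8984
angle = 153.9465 degrees

153.9465 degrees


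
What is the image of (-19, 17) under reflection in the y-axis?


Reflection across y-axis: (x, y) -> (-x, y)
(-19, 17) -> (19, 17)

(19, 17)


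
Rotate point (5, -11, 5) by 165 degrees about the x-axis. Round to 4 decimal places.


x' = 5
y' = -11*cos(165) - 5*sin(165) = 9.3311
z' = -11*sin(165) + 5*cos(165) = -7.6766

(5, 9.3311, -7.6766)


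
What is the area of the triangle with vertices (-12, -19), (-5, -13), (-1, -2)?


Area = |x1(y2-y3) + x2(y3-y1) + x3(y1-y2)| / 2
= |-12*(-13--2) + -5*(-2--19) + -1*(-19--13)| / 2
= 26.5

26.5


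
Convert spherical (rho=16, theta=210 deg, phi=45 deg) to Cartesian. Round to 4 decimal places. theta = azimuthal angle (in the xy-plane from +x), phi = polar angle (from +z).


x = 16 * sin(45) * cos(210) = -9.798
y = 16 * sin(45) * sin(210) = -5.6569
z = 16 * cos(45) = 11.3137

(-9.798, -5.6569, 11.3137)


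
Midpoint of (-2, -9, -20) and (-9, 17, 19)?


Midpoint = ((-2+-9)/2, (-9+17)/2, (-20+19)/2) = (-5.5, 4, -0.5)

(-5.5, 4, -0.5)


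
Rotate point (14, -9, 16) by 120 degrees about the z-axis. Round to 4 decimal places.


x' = 14*cos(120) - -9*sin(120) = 0.7942
y' = 14*sin(120) + -9*cos(120) = 16.6244
z' = 16

(0.7942, 16.6244, 16)


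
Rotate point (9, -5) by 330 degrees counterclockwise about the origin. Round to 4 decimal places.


x' = 9*cos(330) - -5*sin(330) = 5.2942
y' = 9*sin(330) + -5*cos(330) = -8.8301

(5.2942, -8.8301)


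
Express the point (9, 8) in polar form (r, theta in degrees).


r = sqrt(9^2 + 8^2) = 12.0416
theta = atan2(8, 9) = 41.6335 degrees

r = 12.0416, theta = 41.6335 degrees


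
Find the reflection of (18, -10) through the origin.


Reflection through origin: (x, y) -> (-x, -y)
(18, -10) -> (-18, 10)

(-18, 10)


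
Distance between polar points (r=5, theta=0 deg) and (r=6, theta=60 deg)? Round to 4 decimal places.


d = sqrt(r1^2 + r2^2 - 2*r1*r2*cos(t2-t1))
d = sqrt(5^2 + 6^2 - 2*5*6*cos(60-0)) = 5.5678

5.5678


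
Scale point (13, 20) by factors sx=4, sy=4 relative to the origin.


Scaling: (x*sx, y*sy) = (13*4, 20*4) = (52, 80)

(52, 80)


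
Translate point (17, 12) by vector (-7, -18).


Translation: (x+dx, y+dy) = (17+-7, 12+-18) = (10, -6)

(10, -6)


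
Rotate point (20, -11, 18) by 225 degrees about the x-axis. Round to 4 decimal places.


x' = 20
y' = -11*cos(225) - 18*sin(225) = 20.5061
z' = -11*sin(225) + 18*cos(225) = -4.9497

(20, 20.5061, -4.9497)


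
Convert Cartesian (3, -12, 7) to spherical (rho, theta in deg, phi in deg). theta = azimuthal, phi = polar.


rho = sqrt(3^2 + (-12)^2 + 7^2) = 14.2127
theta = atan2(-12, 3) = 284.0362 deg
phi = acos(7/14.2127) = 60.4938 deg

rho = 14.2127, theta = 284.0362 deg, phi = 60.4938 deg


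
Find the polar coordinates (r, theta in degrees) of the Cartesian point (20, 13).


r = sqrt(20^2 + 13^2) = 23.8537
theta = atan2(13, 20) = 33.0239 degrees

r = 23.8537, theta = 33.0239 degrees


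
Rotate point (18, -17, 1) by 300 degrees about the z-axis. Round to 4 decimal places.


x' = 18*cos(300) - -17*sin(300) = -5.7224
y' = 18*sin(300) + -17*cos(300) = -24.0885
z' = 1

(-5.7224, -24.0885, 1)


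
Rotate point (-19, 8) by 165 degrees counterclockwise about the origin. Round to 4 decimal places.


x' = -19*cos(165) - 8*sin(165) = 16.282
y' = -19*sin(165) + 8*cos(165) = -12.645

(16.282, -12.645)


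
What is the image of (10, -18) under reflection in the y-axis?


Reflection across y-axis: (x, y) -> (-x, y)
(10, -18) -> (-10, -18)

(-10, -18)


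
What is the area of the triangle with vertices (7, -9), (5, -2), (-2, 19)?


Area = |x1(y2-y3) + x2(y3-y1) + x3(y1-y2)| / 2
= |7*(-2-19) + 5*(19--9) + -2*(-9--2)| / 2
= 3.5

3.5


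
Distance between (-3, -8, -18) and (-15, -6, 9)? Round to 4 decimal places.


d = sqrt((-15--3)^2 + (-6--8)^2 + (9--18)^2) = 29.6142

29.6142


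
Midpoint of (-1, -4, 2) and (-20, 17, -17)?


Midpoint = ((-1+-20)/2, (-4+17)/2, (2+-17)/2) = (-10.5, 6.5, -7.5)

(-10.5, 6.5, -7.5)


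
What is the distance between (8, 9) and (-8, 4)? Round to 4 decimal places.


d = sqrt((-8-8)^2 + (4-9)^2) = 16.7631

16.7631


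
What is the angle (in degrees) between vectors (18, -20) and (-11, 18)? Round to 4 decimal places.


dot = 18*-11 + -20*18 = -558
|u| = 26.9072, |v| = 21.095
cos(angle) = -0.9831
angle = 169.4424 degrees

169.4424 degrees


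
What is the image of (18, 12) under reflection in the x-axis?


Reflection across x-axis: (x, y) -> (x, -y)
(18, 12) -> (18, -12)

(18, -12)


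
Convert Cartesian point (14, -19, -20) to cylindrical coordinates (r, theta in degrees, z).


r = sqrt(14^2 + (-19)^2) = 23.6008
theta = atan2(-19, 14) = 306.3844 deg
z = -20

r = 23.6008, theta = 306.3844 deg, z = -20


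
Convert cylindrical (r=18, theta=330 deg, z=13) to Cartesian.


x = 18 * cos(330) = 15.5885
y = 18 * sin(330) = -9
z = 13

(15.5885, -9, 13)


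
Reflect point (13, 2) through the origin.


Reflection through origin: (x, y) -> (-x, -y)
(13, 2) -> (-13, -2)

(-13, -2)


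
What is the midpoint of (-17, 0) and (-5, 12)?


Midpoint = ((-17+-5)/2, (0+12)/2) = (-11, 6)

(-11, 6)


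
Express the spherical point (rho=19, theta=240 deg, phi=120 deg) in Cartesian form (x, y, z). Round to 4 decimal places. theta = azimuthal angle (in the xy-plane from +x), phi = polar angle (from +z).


x = 19 * sin(120) * cos(240) = -8.2272
y = 19 * sin(120) * sin(240) = -14.25
z = 19 * cos(120) = -9.5

(-8.2272, -14.25, -9.5)


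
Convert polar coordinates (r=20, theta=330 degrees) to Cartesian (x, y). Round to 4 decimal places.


x = 20 * cos(330) = 17.3205
y = 20 * sin(330) = -10

(17.3205, -10)


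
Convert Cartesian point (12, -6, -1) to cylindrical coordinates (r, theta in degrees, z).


r = sqrt(12^2 + (-6)^2) = 13.4164
theta = atan2(-6, 12) = 333.4349 deg
z = -1

r = 13.4164, theta = 333.4349 deg, z = -1


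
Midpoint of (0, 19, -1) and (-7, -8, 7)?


Midpoint = ((0+-7)/2, (19+-8)/2, (-1+7)/2) = (-3.5, 5.5, 3)

(-3.5, 5.5, 3)


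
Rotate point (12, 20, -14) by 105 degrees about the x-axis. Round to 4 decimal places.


x' = 12
y' = 20*cos(105) - -14*sin(105) = 8.3466
z' = 20*sin(105) + -14*cos(105) = 22.942

(12, 8.3466, 22.942)


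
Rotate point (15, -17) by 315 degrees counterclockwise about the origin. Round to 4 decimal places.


x' = 15*cos(315) - -17*sin(315) = -1.4142
y' = 15*sin(315) + -17*cos(315) = -22.6274

(-1.4142, -22.6274)


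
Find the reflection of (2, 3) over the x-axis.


Reflection across x-axis: (x, y) -> (x, -y)
(2, 3) -> (2, -3)

(2, -3)


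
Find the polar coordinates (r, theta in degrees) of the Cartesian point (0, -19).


r = sqrt(0^2 + (-19)^2) = 19
theta = atan2(-19, 0) = 270 degrees

r = 19, theta = 270 degrees


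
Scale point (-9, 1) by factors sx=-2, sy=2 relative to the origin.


Scaling: (x*sx, y*sy) = (-9*-2, 1*2) = (18, 2)

(18, 2)


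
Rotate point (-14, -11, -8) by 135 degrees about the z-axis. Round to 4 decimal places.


x' = -14*cos(135) - -11*sin(135) = 17.6777
y' = -14*sin(135) + -11*cos(135) = -2.1213
z' = -8

(17.6777, -2.1213, -8)


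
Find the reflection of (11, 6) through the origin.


Reflection through origin: (x, y) -> (-x, -y)
(11, 6) -> (-11, -6)

(-11, -6)


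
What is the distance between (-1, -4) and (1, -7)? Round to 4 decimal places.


d = sqrt((1--1)^2 + (-7--4)^2) = 3.6056

3.6056


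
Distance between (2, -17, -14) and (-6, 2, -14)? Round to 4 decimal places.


d = sqrt((-6-2)^2 + (2--17)^2 + (-14--14)^2) = 20.6155

20.6155


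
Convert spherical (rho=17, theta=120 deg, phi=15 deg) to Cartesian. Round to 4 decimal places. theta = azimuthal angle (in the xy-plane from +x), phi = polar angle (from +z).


x = 17 * sin(15) * cos(120) = -2.2
y = 17 * sin(15) * sin(120) = 3.8104
z = 17 * cos(15) = 16.4207

(-2.2, 3.8104, 16.4207)


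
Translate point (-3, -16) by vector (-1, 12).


Translation: (x+dx, y+dy) = (-3+-1, -16+12) = (-4, -4)

(-4, -4)


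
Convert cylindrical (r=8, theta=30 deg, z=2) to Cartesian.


x = 8 * cos(30) = 6.9282
y = 8 * sin(30) = 4
z = 2

(6.9282, 4, 2)


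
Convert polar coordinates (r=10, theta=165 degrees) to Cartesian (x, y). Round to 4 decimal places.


x = 10 * cos(165) = -9.6593
y = 10 * sin(165) = 2.5882

(-9.6593, 2.5882)


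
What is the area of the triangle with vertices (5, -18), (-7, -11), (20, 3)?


Area = |x1(y2-y3) + x2(y3-y1) + x3(y1-y2)| / 2
= |5*(-11-3) + -7*(3--18) + 20*(-18--11)| / 2
= 178.5

178.5


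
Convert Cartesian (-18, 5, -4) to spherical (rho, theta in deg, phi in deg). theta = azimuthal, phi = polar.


rho = sqrt((-18)^2 + 5^2 + (-4)^2) = 19.105
theta = atan2(5, -18) = 164.4759 deg
phi = acos(-4/19.105) = 102.0854 deg

rho = 19.105, theta = 164.4759 deg, phi = 102.0854 deg


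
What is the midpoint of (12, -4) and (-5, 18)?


Midpoint = ((12+-5)/2, (-4+18)/2) = (3.5, 7)

(3.5, 7)


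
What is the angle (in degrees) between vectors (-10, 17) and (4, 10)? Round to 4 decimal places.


dot = -10*4 + 17*10 = 130
|u| = 19.7231, |v| = 10.7703
cos(angle) = 0.612
angle = 52.267 degrees

52.267 degrees


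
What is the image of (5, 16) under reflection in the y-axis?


Reflection across y-axis: (x, y) -> (-x, y)
(5, 16) -> (-5, 16)

(-5, 16)


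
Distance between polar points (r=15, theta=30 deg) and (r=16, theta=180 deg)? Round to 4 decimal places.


d = sqrt(r1^2 + r2^2 - 2*r1*r2*cos(t2-t1))
d = sqrt(15^2 + 16^2 - 2*15*16*cos(180-30)) = 29.9448

29.9448


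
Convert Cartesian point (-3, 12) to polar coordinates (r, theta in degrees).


r = sqrt((-3)^2 + 12^2) = 12.3693
theta = atan2(12, -3) = 104.0362 degrees

r = 12.3693, theta = 104.0362 degrees


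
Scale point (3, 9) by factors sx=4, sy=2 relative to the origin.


Scaling: (x*sx, y*sy) = (3*4, 9*2) = (12, 18)

(12, 18)


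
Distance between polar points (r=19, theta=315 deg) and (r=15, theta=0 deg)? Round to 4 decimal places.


d = sqrt(r1^2 + r2^2 - 2*r1*r2*cos(t2-t1))
d = sqrt(19^2 + 15^2 - 2*19*15*cos(0-315)) = 13.5259

13.5259


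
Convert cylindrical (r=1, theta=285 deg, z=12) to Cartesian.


x = 1 * cos(285) = 0.2588
y = 1 * sin(285) = -0.9659
z = 12

(0.2588, -0.9659, 12)


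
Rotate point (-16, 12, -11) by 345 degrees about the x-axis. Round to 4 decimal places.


x' = -16
y' = 12*cos(345) - -11*sin(345) = 8.7441
z' = 12*sin(345) + -11*cos(345) = -13.731

(-16, 8.7441, -13.731)


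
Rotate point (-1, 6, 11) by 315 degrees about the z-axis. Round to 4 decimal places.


x' = -1*cos(315) - 6*sin(315) = 3.5355
y' = -1*sin(315) + 6*cos(315) = 4.9497
z' = 11

(3.5355, 4.9497, 11)


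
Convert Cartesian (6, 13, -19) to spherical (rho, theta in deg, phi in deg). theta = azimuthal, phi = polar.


rho = sqrt(6^2 + 13^2 + (-19)^2) = 23.7908
theta = atan2(13, 6) = 65.2249 deg
phi = acos(-19/23.7908) = 142.9994 deg

rho = 23.7908, theta = 65.2249 deg, phi = 142.9994 deg


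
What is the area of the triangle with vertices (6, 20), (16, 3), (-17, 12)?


Area = |x1(y2-y3) + x2(y3-y1) + x3(y1-y2)| / 2
= |6*(3-12) + 16*(12-20) + -17*(20-3)| / 2
= 235.5

235.5


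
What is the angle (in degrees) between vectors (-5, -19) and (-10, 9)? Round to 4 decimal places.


dot = -5*-10 + -19*9 = -121
|u| = 19.6469, |v| = 13.4536
cos(angle) = -0.4578
angle = 117.2436 degrees

117.2436 degrees


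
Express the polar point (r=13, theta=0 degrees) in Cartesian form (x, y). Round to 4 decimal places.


x = 13 * cos(0) = 13
y = 13 * sin(0) = 0

(13, 0)


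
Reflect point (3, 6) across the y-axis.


Reflection across y-axis: (x, y) -> (-x, y)
(3, 6) -> (-3, 6)

(-3, 6)


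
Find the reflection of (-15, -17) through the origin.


Reflection through origin: (x, y) -> (-x, -y)
(-15, -17) -> (15, 17)

(15, 17)


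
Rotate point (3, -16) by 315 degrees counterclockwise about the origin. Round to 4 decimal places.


x' = 3*cos(315) - -16*sin(315) = -9.1924
y' = 3*sin(315) + -16*cos(315) = -13.435

(-9.1924, -13.435)


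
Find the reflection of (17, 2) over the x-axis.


Reflection across x-axis: (x, y) -> (x, -y)
(17, 2) -> (17, -2)

(17, -2)


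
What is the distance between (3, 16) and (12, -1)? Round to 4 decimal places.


d = sqrt((12-3)^2 + (-1-16)^2) = 19.2354

19.2354


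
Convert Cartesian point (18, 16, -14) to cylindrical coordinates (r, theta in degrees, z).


r = sqrt(18^2 + 16^2) = 24.0832
theta = atan2(16, 18) = 41.6335 deg
z = -14

r = 24.0832, theta = 41.6335 deg, z = -14


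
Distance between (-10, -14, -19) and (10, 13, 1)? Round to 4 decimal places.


d = sqrt((10--10)^2 + (13--14)^2 + (1--19)^2) = 39.1024

39.1024


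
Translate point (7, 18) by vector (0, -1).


Translation: (x+dx, y+dy) = (7+0, 18+-1) = (7, 17)

(7, 17)


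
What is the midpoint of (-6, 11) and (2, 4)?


Midpoint = ((-6+2)/2, (11+4)/2) = (-2, 7.5)

(-2, 7.5)


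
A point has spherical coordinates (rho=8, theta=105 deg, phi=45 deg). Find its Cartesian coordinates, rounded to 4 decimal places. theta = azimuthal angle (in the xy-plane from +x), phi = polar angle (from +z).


x = 8 * sin(45) * cos(105) = -1.4641
y = 8 * sin(45) * sin(105) = 5.4641
z = 8 * cos(45) = 5.6569

(-1.4641, 5.4641, 5.6569)


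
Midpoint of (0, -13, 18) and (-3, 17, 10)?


Midpoint = ((0+-3)/2, (-13+17)/2, (18+10)/2) = (-1.5, 2, 14)

(-1.5, 2, 14)


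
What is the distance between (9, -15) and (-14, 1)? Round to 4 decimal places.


d = sqrt((-14-9)^2 + (1--15)^2) = 28.0179

28.0179


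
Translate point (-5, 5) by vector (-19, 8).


Translation: (x+dx, y+dy) = (-5+-19, 5+8) = (-24, 13)

(-24, 13)


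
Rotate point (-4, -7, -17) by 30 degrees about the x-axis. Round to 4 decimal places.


x' = -4
y' = -7*cos(30) - -17*sin(30) = 2.4378
z' = -7*sin(30) + -17*cos(30) = -18.2224

(-4, 2.4378, -18.2224)


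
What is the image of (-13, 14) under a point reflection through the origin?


Reflection through origin: (x, y) -> (-x, -y)
(-13, 14) -> (13, -14)

(13, -14)


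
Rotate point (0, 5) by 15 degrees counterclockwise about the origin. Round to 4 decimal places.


x' = 0*cos(15) - 5*sin(15) = -1.2941
y' = 0*sin(15) + 5*cos(15) = 4.8296

(-1.2941, 4.8296)


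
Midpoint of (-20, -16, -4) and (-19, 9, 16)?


Midpoint = ((-20+-19)/2, (-16+9)/2, (-4+16)/2) = (-19.5, -3.5, 6)

(-19.5, -3.5, 6)


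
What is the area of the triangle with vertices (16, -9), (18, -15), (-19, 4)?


Area = |x1(y2-y3) + x2(y3-y1) + x3(y1-y2)| / 2
= |16*(-15-4) + 18*(4--9) + -19*(-9--15)| / 2
= 92

92


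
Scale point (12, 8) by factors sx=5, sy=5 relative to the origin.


Scaling: (x*sx, y*sy) = (12*5, 8*5) = (60, 40)

(60, 40)


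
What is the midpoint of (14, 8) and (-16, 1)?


Midpoint = ((14+-16)/2, (8+1)/2) = (-1, 4.5)

(-1, 4.5)


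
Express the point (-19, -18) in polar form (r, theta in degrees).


r = sqrt((-19)^2 + (-18)^2) = 26.1725
theta = atan2(-18, -19) = 223.4518 degrees

r = 26.1725, theta = 223.4518 degrees


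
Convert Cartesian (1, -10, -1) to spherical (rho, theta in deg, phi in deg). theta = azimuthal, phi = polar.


rho = sqrt(1^2 + (-10)^2 + (-1)^2) = 10.0995
theta = atan2(-10, 1) = 275.7106 deg
phi = acos(-1/10.0995) = 95.6824 deg

rho = 10.0995, theta = 275.7106 deg, phi = 95.6824 deg


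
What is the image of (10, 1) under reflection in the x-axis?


Reflection across x-axis: (x, y) -> (x, -y)
(10, 1) -> (10, -1)

(10, -1)


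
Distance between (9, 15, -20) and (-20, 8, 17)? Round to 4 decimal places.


d = sqrt((-20-9)^2 + (8-15)^2 + (17--20)^2) = 47.5289

47.5289


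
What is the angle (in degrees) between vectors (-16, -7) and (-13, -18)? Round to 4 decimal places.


dot = -16*-13 + -7*-18 = 334
|u| = 17.4642, |v| = 22.2036
cos(angle) = 0.8613
angle = 30.533 degrees

30.533 degrees


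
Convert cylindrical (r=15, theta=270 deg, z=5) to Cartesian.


x = 15 * cos(270) = 0
y = 15 * sin(270) = -15
z = 5

(0, -15, 5)


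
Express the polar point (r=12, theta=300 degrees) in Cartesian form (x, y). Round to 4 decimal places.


x = 12 * cos(300) = 6
y = 12 * sin(300) = -10.3923

(6, -10.3923)
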